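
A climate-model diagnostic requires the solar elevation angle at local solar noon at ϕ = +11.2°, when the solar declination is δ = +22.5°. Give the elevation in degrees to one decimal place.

78.7°

At local noon the hour angle is zero, so the zenith angle equals |ϕ − δ| = |+11.2° − (+22.500°)| = 11.300°.
Elevation = 90° − 11.300° = 78.7°.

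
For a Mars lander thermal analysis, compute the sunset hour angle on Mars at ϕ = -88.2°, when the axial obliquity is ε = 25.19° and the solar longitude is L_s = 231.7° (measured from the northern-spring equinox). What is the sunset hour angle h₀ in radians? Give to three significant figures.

h₀ = 3.14 rad

Solar declination: sin δ = sin ε · sin L_s = sin 25.19° × sin 231.7° = -0.33402, so δ = -19.513°.
Sunrise equation: cos h₀ = −tan ϕ · tan δ = -11.2762 ≤ −1, so the Sun never sets (polar day) and h₀ = π.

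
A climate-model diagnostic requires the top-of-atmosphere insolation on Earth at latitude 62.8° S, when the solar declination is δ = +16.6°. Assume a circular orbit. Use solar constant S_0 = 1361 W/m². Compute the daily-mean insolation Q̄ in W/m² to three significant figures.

cos h₀ = −tan(-62.8°) tan(+16.600°) = 0.5801, h₀ = 0.9520 rad.
Bracket: h₀ sin ϕ sin δ + cos ϕ cos δ sin h₀ = 0.9520×-0.88942×0.28569 + 0.45710×0.95832×0.81457 = -0.241902 + 0.356821 = 0.114919.
Q̄ = (S_0/π) × [bracket] = (1361/π) × 0.114919 = 49.79 W/m².

Q̄ ≈ 49.8 W/m²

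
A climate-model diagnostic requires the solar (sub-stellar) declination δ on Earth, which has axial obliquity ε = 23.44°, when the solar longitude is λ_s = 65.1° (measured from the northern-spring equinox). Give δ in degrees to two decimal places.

sin δ = sin ε · sin λ_s = sin 23.44° × sin 65.1° = 0.360812.
δ = arcsin(0.360812) = +21.15°.

δ = +21.15°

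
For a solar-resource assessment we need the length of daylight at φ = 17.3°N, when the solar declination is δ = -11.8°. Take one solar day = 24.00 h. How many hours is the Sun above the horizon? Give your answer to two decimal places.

cos H₀ = −tan φ · tan δ = −tan(+17.3°) × tan(-11.800°) = 0.0651, so H₀ = 1.5057 rad = 86.27°.
Daylight = 2H₀/(2π) × 24.00 h = (1.5057/π) × 24.00 = 11.50 h.

11.50 h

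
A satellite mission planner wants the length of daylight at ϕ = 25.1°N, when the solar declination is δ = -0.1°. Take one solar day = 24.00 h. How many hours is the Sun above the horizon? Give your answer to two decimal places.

11.99 h

cos h₀ = −tan ϕ · tan δ = −tan(+25.1°) × tan(-0.100°) = 0.0008, so h₀ = 1.5700 rad = 89.95°.
Daylight = 2h₀/(2π) × 24.00 h = (1.5700/π) × 24.00 = 11.99 h.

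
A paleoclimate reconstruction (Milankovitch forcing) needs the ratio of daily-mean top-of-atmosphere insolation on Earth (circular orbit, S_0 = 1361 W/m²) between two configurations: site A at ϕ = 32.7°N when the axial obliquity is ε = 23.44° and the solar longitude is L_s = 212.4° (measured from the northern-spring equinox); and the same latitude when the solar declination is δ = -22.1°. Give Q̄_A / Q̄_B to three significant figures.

Q̄_A / Q̄_B ≈ 1.33

— Configuration A (ϕ=+32.7°):
Solar declination: sin δ = sin ε · sin L_s = sin 23.44° × sin 212.4° = -0.21315, so δ = -12.307°.
cos h₀ = −tan(+32.7°) tan(-12.307°) = 0.1401, h₀ = 1.4303 rad.
Bracket: h₀ sin ϕ sin δ + cos ϕ cos δ sin h₀ = 1.4303×0.54024×-0.21315 + 0.84151×0.97702×0.99014 = -0.164702 + 0.814065 = 0.649363.
Q̄ = (S_0/π) × [bracket] = (1361/π) × 0.649363 = 281.32 W/m².
— Configuration B (ϕ=+32.7°):
cos h₀ = −tan(+32.7°) tan(-22.100°) = 0.2607, h₀ = 1.3071 rad.
Bracket: h₀ sin ϕ sin δ + cos ϕ cos δ sin h₀ = 1.3071×0.54024×-0.37622 + 0.84151×0.92653×0.96542 = -0.265667 + 0.752723 = 0.487056.
Q̄ = (S_0/π) × [bracket] = (1361/π) × 0.487056 = 211.00 W/m².
Ratio Q̄_A / Q̄_B = 281.32 / 211.00 = 1.333.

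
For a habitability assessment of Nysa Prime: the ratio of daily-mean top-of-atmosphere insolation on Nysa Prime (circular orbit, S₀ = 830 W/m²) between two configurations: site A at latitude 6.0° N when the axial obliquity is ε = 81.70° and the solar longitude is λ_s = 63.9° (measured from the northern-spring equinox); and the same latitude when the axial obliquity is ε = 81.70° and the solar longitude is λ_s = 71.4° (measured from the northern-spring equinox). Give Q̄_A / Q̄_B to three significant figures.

Q̄_A / Q̄_B ≈ 1.19

— Configuration A (φ=+6.0°):
Solar declination: sin δ = sin ε · sin λ_s = sin 81.70° × sin 63.9° = 0.88862, so δ = +62.701°.
cos H₀ = −tan(+6.0°) tan(+62.701°) = -0.2036, H₀ = 1.7759 rad.
Bracket: H₀ sin φ sin δ + cos φ cos δ sin H₀ = 1.7759×0.10453×0.88862 + 0.99452×0.45864×0.97905 = 0.164959 + 0.446571 = 0.611530.
Q̄ = (S₀/π) × [bracket] = (830/π) × 0.611530 = 161.56 W/m².
— Configuration B (φ=+6.0°):
Solar declination: sin δ = sin ε · sin λ_s = sin 81.70° × sin 71.4° = 0.93784, so δ = +69.692°.
cos H₀ = −tan(+6.0°) tan(+69.692°) = -0.2840, H₀ = 1.8588 rad.
Bracket: H₀ sin φ sin δ + cos φ cos δ sin H₀ = 1.8588×0.10453×0.93784 + 0.99452×0.34706×0.95882 = 0.182223 + 0.330945 = 0.513168.
Q̄ = (S₀/π) × [bracket] = (830/π) × 0.513168 = 135.58 W/m².
Ratio Q̄_A / Q̄_B = 161.56 / 135.58 = 1.192.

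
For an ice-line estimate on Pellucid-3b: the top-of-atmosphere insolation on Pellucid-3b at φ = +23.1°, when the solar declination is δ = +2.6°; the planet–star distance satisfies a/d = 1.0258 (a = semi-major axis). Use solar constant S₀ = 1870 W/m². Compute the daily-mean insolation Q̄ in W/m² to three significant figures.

Q̄ ≈ 593 W/m²

cos H₀ = −tan(+23.1°) tan(+2.600°) = -0.0194, H₀ = 1.5902 rad.
Bracket: H₀ sin φ sin δ + cos φ cos δ sin H₀ = 1.5902×0.39234×0.04536 + 0.91982×0.99897×0.99981 = 0.028300 + 0.918698 = 0.946998.
Inverse-square distance factor (a/d)² = 1.0258² = 1.052266.
Q̄ = (S₀/π) × 1.052266 × [bracket] = (1870/π) × 1.052266 × 0.946998 = 593.2 W/m².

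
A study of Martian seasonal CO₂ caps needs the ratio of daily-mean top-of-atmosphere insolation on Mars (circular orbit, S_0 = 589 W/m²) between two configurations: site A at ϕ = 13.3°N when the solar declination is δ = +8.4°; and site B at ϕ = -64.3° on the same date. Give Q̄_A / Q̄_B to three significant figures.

Q̄_A / Q̄_B ≈ 4.19

— Configuration A (ϕ=+13.3°):
cos h₀ = −tan(+13.3°) tan(+8.400°) = -0.0349, h₀ = 1.6057 rad.
Bracket: h₀ sin ϕ sin δ + cos ϕ cos δ sin h₀ = 1.6057×0.23005×0.14608 + 0.97318×0.98927×0.99939 = 0.053961 + 0.962151 = 1.016112.
Q̄ = (S_0/π) × [bracket] = (589/π) × 1.016112 = 190.51 W/m².
— Configuration B (ϕ=-64.3°):
cos h₀ = −tan(-64.3°) tan(+8.400°) = 0.3068, h₀ = 1.2589 rad.
Bracket: h₀ sin ϕ sin δ + cos ϕ cos δ sin h₀ = 1.2589×-0.90108×0.14608 + 0.43366×0.98927×0.95176 = -0.165709 + 0.408312 = 0.242603.
Q̄ = (S_0/π) × [bracket] = (589/π) × 0.242603 = 45.484 W/m².
Ratio Q̄_A / Q̄_B = 190.51 / 45.484 = 4.189.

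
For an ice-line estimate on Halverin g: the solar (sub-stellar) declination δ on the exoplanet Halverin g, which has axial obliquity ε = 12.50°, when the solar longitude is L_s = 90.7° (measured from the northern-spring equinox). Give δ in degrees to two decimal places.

δ = +12.50°

sin δ = sin ε · sin L_s = sin 12.50° × sin 90.7° = 0.216423.
δ = arcsin(0.216423) = +12.50°.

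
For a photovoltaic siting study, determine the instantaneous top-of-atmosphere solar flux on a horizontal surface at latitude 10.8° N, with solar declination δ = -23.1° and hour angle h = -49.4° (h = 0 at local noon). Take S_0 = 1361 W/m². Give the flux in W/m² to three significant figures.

cos θ_z = sin ϕ sin δ + cos ϕ cos δ cos h = -0.073517 + 0.587993 = 0.514476.
Flux = S_0 · cos θ_z = 1361 × 0.514476 = 700.2 W/m².

700 W/m²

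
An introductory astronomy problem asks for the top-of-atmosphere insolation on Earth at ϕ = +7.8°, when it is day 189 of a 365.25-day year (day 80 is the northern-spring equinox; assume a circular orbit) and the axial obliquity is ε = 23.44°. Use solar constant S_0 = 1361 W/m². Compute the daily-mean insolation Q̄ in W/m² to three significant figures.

Q̄ ≈ 433 W/m²

Solar longitude: L_s = 360° × (189 − 80)/365.25 = 107.433°.
sin δ = sin 23.44° × sin 107.433° = 0.37952, so δ = +22.304°.
cos h₀ = −tan(+7.8°) tan(+22.304°) = -0.0562, h₀ = 1.6270 rad.
Bracket: h₀ sin ϕ sin δ + cos ϕ cos δ sin h₀ = 1.6270×0.13572×0.37952 + 0.99075×0.92518×0.99842 = 0.083804 + 0.915174 = 0.998978.
Q̄ = (S_0/π) × [bracket] = (1361/π) × 0.998978 = 432.8 W/m².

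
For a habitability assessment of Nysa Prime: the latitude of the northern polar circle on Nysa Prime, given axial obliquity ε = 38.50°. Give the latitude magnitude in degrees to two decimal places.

The polar circle is the lowest latitude that experiences at least one full rotation of continuous daylight at the northern-summer solstice; it lies at |φ| = 90° − ε = 90° − 38.50° = 51.50°.

51.50°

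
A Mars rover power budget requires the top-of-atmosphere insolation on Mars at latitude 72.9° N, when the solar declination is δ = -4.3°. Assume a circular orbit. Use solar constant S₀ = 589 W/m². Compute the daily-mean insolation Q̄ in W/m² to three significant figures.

cos H₀ = −tan(+72.9°) tan(-4.300°) = 0.2444, H₀ = 1.3239 rad.
Bracket: H₀ sin φ sin δ + cos φ cos δ sin H₀ = 1.3239×0.95579×-0.07498 + 0.29404×0.99719×0.96967 = -0.094877 + 0.284321 = 0.189444.
Q̄ = (S₀/π) × [bracket] = (589/π) × 0.189444 = 35.52 W/m².

Q̄ ≈ 35.5 W/m²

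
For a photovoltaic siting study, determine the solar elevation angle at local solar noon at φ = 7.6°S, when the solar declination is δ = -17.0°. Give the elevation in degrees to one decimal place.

80.6°

At local noon the hour angle is zero, so the zenith angle equals |φ − δ| = |-7.6° − (-17.000°)| = 9.400°.
Elevation = 90° − 9.400° = 80.6°.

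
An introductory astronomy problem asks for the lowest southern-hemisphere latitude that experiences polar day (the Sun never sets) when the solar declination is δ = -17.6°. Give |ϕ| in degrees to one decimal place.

Polar day requires cos h₀ = −tan ϕ tan δ ≤ −1, i.e. tan ϕ tan δ ≥ 1.
The boundary is |tan ϕ| · |tan δ| = 1, so |ϕ| = 90° − |δ| = 90° − 17.6° = 72.4° in the southern hemisphere.

|ϕ| = 72.4°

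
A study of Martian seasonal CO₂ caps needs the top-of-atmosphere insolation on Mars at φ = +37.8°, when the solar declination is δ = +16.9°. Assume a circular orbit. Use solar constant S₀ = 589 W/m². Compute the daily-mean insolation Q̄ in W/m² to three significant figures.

Q̄ ≈ 198 W/m²

cos H₀ = −tan(+37.8°) tan(+16.900°) = -0.2357, H₀ = 1.8087 rad.
Bracket: H₀ sin φ sin δ + cos φ cos δ sin H₀ = 1.8087×0.61291×0.29070 + 0.79016×0.95681×0.97183 = 0.322261 + 0.734736 = 1.056997.
Q̄ = (S₀/π) × [bracket] = (589/π) × 1.056997 = 198.2 W/m².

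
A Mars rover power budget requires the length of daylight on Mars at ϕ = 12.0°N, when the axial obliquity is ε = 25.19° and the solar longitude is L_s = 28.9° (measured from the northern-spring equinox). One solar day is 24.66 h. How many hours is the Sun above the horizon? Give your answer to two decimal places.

12.68 h

Solar declination: sin δ = sin ε · sin L_s = sin 25.19° × sin 28.9° = 0.20570, so δ = +11.870°.
cos h₀ = −tan ϕ · tan δ = −tan(+12.0°) × tan(+11.870°) = -0.0447, so h₀ = 1.6155 rad = 92.56°.
Daylight = 2h₀/(2π) × 24.66 h = (1.6155/π) × 24.66 = 12.68 h.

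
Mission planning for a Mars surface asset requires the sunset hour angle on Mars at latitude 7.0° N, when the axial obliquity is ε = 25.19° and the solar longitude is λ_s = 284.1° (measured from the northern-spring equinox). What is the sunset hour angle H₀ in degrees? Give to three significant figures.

H₀ = 86.8°

Solar declination: sin δ = sin ε · sin λ_s = sin 25.19° × sin 284.1° = -0.41280, so δ = -24.381°.
cos H₀ = −tan φ · tan δ = −tan(+7.0°) × tan(-24.381°) = 0.0556, so H₀ = 1.5151 rad = 86.81°.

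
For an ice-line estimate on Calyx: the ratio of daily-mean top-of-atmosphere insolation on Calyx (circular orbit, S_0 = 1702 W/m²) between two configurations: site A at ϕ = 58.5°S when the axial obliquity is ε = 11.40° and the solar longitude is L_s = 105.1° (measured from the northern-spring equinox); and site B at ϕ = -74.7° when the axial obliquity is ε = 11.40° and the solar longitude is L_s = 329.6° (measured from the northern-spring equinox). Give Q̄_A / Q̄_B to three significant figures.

Q̄_A / Q̄_B ≈ 0.656

— Configuration A (ϕ=-58.5°):
Solar declination: sin δ = sin ε · sin L_s = sin 11.40° × sin 105.1° = 0.19083, so δ = +11.001°.
cos h₀ = −tan(-58.5°) tan(+11.001°) = 0.3172, h₀ = 1.2480 rad.
Bracket: h₀ sin ϕ sin δ + cos ϕ cos δ sin h₀ = 1.2480×-0.85264×0.19083 + 0.52250×0.98162×0.94835 = -0.203061 + 0.486405 = 0.283344.
Q̄ = (S_0/π) × [bracket] = (1702/π) × 0.283344 = 153.51 W/m².
— Configuration B (ϕ=-74.7°):
Solar declination: sin δ = sin ε · sin L_s = sin 11.40° × sin 329.6° = -0.10002, so δ = -5.740°.
cos h₀ = −tan(-74.7°) tan(-5.740°) = -0.3675, h₀ = 1.9471 rad.
Bracket: h₀ sin ϕ sin δ + cos ϕ cos δ sin h₀ = 1.9471×-0.96456×-0.10002 + 0.26387×0.99499×0.93004 = 0.187847 + 0.244180 = 0.432027.
Q̄ = (S_0/π) × [bracket] = (1702/π) × 0.432027 = 234.06 W/m².
Ratio Q̄_A / Q̄_B = 153.51 / 234.06 = 0.6559.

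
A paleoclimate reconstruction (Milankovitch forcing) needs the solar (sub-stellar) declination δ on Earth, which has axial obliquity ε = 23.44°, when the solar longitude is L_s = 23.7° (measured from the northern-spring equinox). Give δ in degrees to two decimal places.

sin δ = sin ε · sin L_s = sin 23.44° × sin 23.7° = 0.159890.
δ = arcsin(0.159890) = +9.20°.

δ = +9.20°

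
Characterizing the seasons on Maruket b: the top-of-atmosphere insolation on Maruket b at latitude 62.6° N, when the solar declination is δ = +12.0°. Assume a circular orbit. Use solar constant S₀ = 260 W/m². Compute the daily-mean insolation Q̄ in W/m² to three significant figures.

Q̄ ≈ 64.4 W/m²

cos H₀ = −tan(+62.6°) tan(+12.000°) = -0.4101, H₀ = 1.9933 rad.
Bracket: H₀ sin φ sin δ + cos φ cos δ sin H₀ = 1.9933×0.88782×0.20791 + 0.46020×0.97815×0.91206 = 0.367937 + 0.410559 = 0.778496.
Q̄ = (S₀/π) × [bracket] = (260/π) × 0.778496 = 64.43 W/m².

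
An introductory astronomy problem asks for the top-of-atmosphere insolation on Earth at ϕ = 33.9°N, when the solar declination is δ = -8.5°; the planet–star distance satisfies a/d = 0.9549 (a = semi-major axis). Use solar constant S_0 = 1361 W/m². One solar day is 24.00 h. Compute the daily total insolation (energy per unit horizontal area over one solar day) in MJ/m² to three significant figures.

cos h₀ = −tan(+33.9°) tan(-8.500°) = 0.1004, h₀ = 1.4702 rad.
Bracket: h₀ sin ϕ sin δ + cos ϕ cos δ sin h₀ = 1.4702×0.55775×-0.14781 + 0.83001×0.98902×0.99494 = -0.121205 + 0.816743 = 0.695538.
Inverse-square distance factor (a/d)² = 0.9549² = 0.911834.
Q̄ = (S_0/π) × 0.911834 × [bracket] = (1361/π) × 0.911834 × 0.695538 = 274.75 W/m².
Daily total = Q̄ × 24.00 h × 3600 s/h = 274.75 × 24.00 × 3600 / 10⁶ = 23.74 MJ/m².

23.7 MJ/m²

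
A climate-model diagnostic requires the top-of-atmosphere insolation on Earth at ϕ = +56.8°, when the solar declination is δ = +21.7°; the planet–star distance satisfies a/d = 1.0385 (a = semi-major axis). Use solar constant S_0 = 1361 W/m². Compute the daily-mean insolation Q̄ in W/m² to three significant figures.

cos h₀ = −tan(+56.8°) tan(+21.700°) = -0.6081, h₀ = 2.2245 rad.
Bracket: h₀ sin ϕ sin δ + cos ϕ cos δ sin h₀ = 2.2245×0.83676×0.36975 + 0.54756×0.92913×0.79384 = 0.688243 + 0.403870 = 1.092113.
Inverse-square distance factor (a/d)² = 1.0385² = 1.078482.
Q̄ = (S_0/π) × 1.078482 × [bracket] = (1361/π) × 1.078482 × 1.092113 = 510.3 W/m².

Q̄ ≈ 510 W/m²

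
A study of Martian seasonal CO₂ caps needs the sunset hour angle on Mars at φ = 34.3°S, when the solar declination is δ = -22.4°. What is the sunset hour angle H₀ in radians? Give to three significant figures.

cos H₀ = −tan φ · tan δ = −tan(-34.3°) × tan(-22.400°) = -0.2812, so H₀ = 1.8558 rad = 106.33°.

H₀ = 1.86 rad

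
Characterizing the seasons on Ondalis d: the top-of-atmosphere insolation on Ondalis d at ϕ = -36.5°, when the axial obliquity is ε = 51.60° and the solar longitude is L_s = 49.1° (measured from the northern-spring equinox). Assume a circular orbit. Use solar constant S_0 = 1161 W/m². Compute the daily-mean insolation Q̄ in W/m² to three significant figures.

Q̄ ≈ 71.2 W/m²

Solar declination: sin δ = sin ε · sin L_s = sin 51.60° × sin 49.1° = 0.59236, so δ = +36.324°.
cos h₀ = −tan(-36.5°) tan(+36.324°) = 0.5440, h₀ = 0.9955 rad.
Bracket: h₀ sin ϕ sin δ + cos ϕ cos δ sin h₀ = 0.9955×-0.59482×0.59236 + 0.80386×0.80568×0.83906 = -0.350762 + 0.543421 = 0.192659.
Q̄ = (S_0/π) × [bracket] = (1161/π) × 0.192659 = 71.20 W/m².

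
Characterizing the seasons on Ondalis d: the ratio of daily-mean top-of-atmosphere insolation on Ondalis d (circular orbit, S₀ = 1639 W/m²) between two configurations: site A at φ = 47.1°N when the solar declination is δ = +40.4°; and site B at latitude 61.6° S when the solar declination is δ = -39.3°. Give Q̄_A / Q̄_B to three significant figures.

— Configuration A (φ=+47.1°):
cos H₀ = −tan(+47.1°) tan(+40.400°) = -0.9159, H₀ = 2.7284 rad.
Bracket: H₀ sin φ sin δ + cos φ cos δ sin H₀ = 2.7284×0.73254×0.64812 + 0.68072×0.76154×0.40150 = 1.295373 + 0.208136 = 1.503509.
Q̄ = (S₀/π) × [bracket] = (1639/π) × 1.503509 = 784.40 W/m².
— Configuration B (φ=-61.6°):
cos H₀ = −tan(-61.6°) tan(-39.300°) = -1.5138 ≤ −1 ⇒ polar day, H₀ = π.
Bracket: H₀ sin φ sin δ + cos φ cos δ sin H₀ = 3.1416×-0.87965×-0.63338 + 0.47562×0.77384×0.00000 = 1.750351 + 0.000000 = 1.750351.
Q̄ = (S₀/π) × [bracket] = (1639/π) × 1.750351 = 913.18 W/m².
Ratio Q̄_A / Q̄_B = 784.40 / 913.18 = 0.8590.

Q̄_A / Q̄_B ≈ 0.859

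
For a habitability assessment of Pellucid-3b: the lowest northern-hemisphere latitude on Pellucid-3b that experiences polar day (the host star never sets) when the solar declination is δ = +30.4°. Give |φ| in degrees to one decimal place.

|φ| = 59.6°

Polar day requires cos H₀ = −tan φ tan δ ≤ −1, i.e. tan φ tan δ ≥ 1.
The boundary is |tan φ| · |tan δ| = 1, so |φ| = 90° − |δ| = 90° − 30.4° = 59.6° in the northern hemisphere.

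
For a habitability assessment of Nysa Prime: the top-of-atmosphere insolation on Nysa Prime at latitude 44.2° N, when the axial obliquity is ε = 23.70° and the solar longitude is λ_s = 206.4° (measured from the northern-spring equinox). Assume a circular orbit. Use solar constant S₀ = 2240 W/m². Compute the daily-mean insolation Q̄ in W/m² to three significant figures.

Solar declination: sin δ = sin ε · sin λ_s = sin 23.70° × sin 206.4° = -0.17872, so δ = -10.295°.
cos H₀ = −tan(+44.2°) tan(-10.295°) = 0.1766, H₀ = 1.3932 rad.
Bracket: H₀ sin φ sin δ + cos φ cos δ sin H₀ = 1.3932×0.69717×-0.17872 + 0.71691×0.98390×0.98428 = -0.173590 + 0.694279 = 0.520689.
Q̄ = (S₀/π) × [bracket] = (2240/π) × 0.520689 = 371.3 W/m².

Q̄ ≈ 371 W/m²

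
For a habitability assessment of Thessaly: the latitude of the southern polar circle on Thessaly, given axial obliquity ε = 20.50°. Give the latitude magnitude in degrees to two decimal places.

The polar circle is the lowest latitude that experiences at least one full rotation of continuous darkness at the northern-summer solstice; it lies at |φ| = 90° − ε = 90° − 20.50° = 69.50°.

69.50°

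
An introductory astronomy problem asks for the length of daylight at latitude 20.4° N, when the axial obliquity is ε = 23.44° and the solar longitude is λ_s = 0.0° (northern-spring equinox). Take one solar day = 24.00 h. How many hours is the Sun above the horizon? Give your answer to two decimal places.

Solar declination: sin δ = sin ε · sin λ_s = sin 23.44° × sin 0.0° = 0.00000, so δ = +0.000°.
cos H₀ = −tan φ · tan δ = −tan(+20.4°) × tan(+0.000°) = -0.0000, so H₀ = 1.5708 rad = 90.00°.
Daylight = 2H₀/(2π) × 24.00 h = (1.5708/π) × 24.00 = 12.00 h.

12.00 h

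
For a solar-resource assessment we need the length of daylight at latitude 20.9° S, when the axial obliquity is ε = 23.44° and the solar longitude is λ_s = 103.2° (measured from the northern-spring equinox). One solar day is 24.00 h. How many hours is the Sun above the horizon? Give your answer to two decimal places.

10.77 h

Solar declination: sin δ = sin ε · sin λ_s = sin 23.44° × sin 103.2° = 0.38728, so δ = +22.785°.
cos H₀ = −tan φ · tan δ = −tan(-20.9°) × tan(+22.785°) = 0.1604, so H₀ = 1.4097 rad = 80.77°.
Daylight = 2H₀/(2π) × 24.00 h = (1.4097/π) × 24.00 = 10.77 h.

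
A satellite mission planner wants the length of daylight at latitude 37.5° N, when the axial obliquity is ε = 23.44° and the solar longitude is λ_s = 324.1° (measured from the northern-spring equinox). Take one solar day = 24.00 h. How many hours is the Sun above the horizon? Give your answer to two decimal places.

Solar declination: sin δ = sin ε · sin λ_s = sin 23.44° × sin 324.1° = -0.23325, so δ = -13.489°.
cos H₀ = −tan φ · tan δ = −tan(+37.5°) × tan(-13.489°) = 0.1841, so H₀ = 1.3857 rad = 79.39°.
Daylight = 2H₀/(2π) × 24.00 h = (1.3857/π) × 24.00 = 10.59 h.

10.59 h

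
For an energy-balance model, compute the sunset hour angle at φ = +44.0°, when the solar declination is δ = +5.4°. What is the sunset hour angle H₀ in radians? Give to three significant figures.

H₀ = 1.66 rad

cos H₀ = −tan φ · tan δ = −tan(+44.0°) × tan(+5.400°) = -0.0913, so H₀ = 1.6622 rad = 95.24°.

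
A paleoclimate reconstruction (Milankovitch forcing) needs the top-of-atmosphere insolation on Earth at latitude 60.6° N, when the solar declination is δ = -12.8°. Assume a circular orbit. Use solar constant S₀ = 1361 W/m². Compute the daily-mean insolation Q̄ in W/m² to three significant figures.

cos H₀ = −tan(+60.6°) tan(-12.800°) = 0.4032, H₀ = 1.1558 rad.
Bracket: H₀ sin φ sin δ + cos φ cos δ sin H₀ = 1.1558×0.87121×-0.22155 + 0.49090×0.97515×0.91511 = -0.223089 + 0.438064 = 0.214975.
Q̄ = (S₀/π) × [bracket] = (1361/π) × 0.214975 = 93.13 W/m².

Q̄ ≈ 93.1 W/m²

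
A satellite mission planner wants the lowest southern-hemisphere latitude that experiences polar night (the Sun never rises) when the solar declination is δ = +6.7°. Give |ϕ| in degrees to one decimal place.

Polar night requires cos h₀ = −tan ϕ tan δ ≥ 1, i.e. tan ϕ tan δ ≤ −1.
The boundary is |tan ϕ| · |tan δ| = 1, so |ϕ| = 90° − |δ| = 90° − 6.7° = 83.3° in the southern hemisphere.

|ϕ| = 83.3°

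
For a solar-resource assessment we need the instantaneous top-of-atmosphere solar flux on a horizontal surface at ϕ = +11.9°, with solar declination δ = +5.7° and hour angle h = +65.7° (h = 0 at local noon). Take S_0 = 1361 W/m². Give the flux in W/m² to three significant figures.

cos θ_z = sin ϕ sin δ + cos ϕ cos δ cos h = 0.020480 + 0.400680 = 0.421160.
Flux = S_0 · cos θ_z = 1361 × 0.421160 = 573.2 W/m².

573 W/m²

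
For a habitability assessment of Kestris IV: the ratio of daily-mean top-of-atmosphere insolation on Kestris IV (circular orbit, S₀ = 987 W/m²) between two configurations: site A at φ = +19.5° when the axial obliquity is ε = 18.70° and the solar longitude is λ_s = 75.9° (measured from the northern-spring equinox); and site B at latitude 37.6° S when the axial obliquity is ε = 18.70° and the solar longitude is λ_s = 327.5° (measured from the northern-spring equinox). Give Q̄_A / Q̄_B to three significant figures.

— Configuration A (φ=+19.5°):
Solar declination: sin δ = sin ε · sin λ_s = sin 18.70° × sin 75.9° = 0.31095, so δ = +18.117°.
cos H₀ = −tan(+19.5°) tan(+18.117°) = -0.1159, H₀ = 1.6869 rad.
Bracket: H₀ sin φ sin δ + cos φ cos δ sin H₀ = 1.6869×0.33381×0.31095 + 0.94264×0.95043×0.99327 = 0.175097 + 0.889884 = 1.064981.
Q̄ = (S₀/π) × [bracket] = (987/π) × 1.064981 = 334.59 W/m².
— Configuration B (φ=-37.6°):
Solar declination: sin δ = sin ε · sin λ_s = sin 18.70° × sin 327.5° = -0.17227, so δ = -9.920°.
cos H₀ = −tan(-37.6°) tan(-9.920°) = -0.1347, H₀ = 1.7059 rad.
Bracket: H₀ sin φ sin δ + cos φ cos δ sin H₀ = 1.7059×-0.61015×-0.17227 + 0.79229×0.98505×0.99089 = 0.179308 + 0.773335 = 0.952643.
Q̄ = (S₀/π) × [bracket] = (987/π) × 0.952643 = 299.29 W/m².
Ratio Q̄_A / Q̄_B = 334.59 / 299.29 = 1.118.

Q̄_A / Q̄_B ≈ 1.12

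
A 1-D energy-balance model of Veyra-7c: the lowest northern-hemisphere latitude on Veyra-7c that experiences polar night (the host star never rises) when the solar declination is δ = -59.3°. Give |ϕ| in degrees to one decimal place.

|ϕ| = 30.7°

Polar night requires cos h₀ = −tan ϕ tan δ ≥ 1, i.e. tan ϕ tan δ ≤ −1.
The boundary is |tan ϕ| · |tan δ| = 1, so |ϕ| = 90° − |δ| = 90° − 59.3° = 30.7° in the northern hemisphere.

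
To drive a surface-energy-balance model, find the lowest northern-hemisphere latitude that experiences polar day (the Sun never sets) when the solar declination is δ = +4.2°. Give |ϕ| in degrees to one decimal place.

Polar day requires cos h₀ = −tan ϕ tan δ ≤ −1, i.e. tan ϕ tan δ ≥ 1.
The boundary is |tan ϕ| · |tan δ| = 1, so |ϕ| = 90° − |δ| = 90° − 4.2° = 85.8° in the northern hemisphere.

|ϕ| = 85.8°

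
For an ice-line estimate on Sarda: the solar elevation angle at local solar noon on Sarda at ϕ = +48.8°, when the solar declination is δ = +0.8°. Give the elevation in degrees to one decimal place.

42.0°

At local noon the hour angle is zero, so the zenith angle equals |ϕ − δ| = |+48.8° − (+0.800°)| = 48.000°.
Elevation = 90° − 48.000° = 42.0°.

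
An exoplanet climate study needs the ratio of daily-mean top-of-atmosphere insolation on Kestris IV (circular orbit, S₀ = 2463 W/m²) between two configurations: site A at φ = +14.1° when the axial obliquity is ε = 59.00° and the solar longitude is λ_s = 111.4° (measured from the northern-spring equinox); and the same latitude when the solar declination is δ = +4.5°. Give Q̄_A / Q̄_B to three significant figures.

Q̄_A / Q̄_B ≈ 0.925

— Configuration A (φ=+14.1°):
Solar declination: sin δ = sin ε · sin λ_s = sin 59.00° × sin 111.4° = 0.79807, so δ = +52.946°.
cos H₀ = −tan(+14.1°) tan(+52.946°) = -0.3327, H₀ = 1.9099 rad.
Bracket: H₀ sin φ sin δ + cos φ cos δ sin H₀ = 1.9099×0.24362×0.79807 + 0.96987×0.60256×0.94304 = 0.371334 + 0.551117 = 0.922451.
Q̄ = (S₀/π) × [bracket] = (2463/π) × 0.922451 = 723.20 W/m².
— Configuration B (φ=+14.1°):
cos H₀ = −tan(+14.1°) tan(+4.500°) = -0.0198, H₀ = 1.5906 rad.
Bracket: H₀ sin φ sin δ + cos φ cos δ sin H₀ = 1.5906×0.24362×0.07846 + 0.96987×0.99692×0.99980 = 0.030403 + 0.966689 = 0.997092.
Q̄ = (S₀/π) × [bracket] = (2463/π) × 0.997092 = 781.72 W/m².
Ratio Q̄_A / Q̄_B = 723.20 / 781.72 = 0.9251.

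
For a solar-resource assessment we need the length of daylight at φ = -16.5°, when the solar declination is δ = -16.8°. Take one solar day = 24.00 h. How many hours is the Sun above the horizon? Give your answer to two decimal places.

12.68 h

cos H₀ = −tan φ · tan δ = −tan(-16.5°) × tan(-16.800°) = -0.0894, so H₀ = 1.6603 rad = 95.13°.
Daylight = 2H₀/(2π) × 24.00 h = (1.6603/π) × 24.00 = 12.68 h.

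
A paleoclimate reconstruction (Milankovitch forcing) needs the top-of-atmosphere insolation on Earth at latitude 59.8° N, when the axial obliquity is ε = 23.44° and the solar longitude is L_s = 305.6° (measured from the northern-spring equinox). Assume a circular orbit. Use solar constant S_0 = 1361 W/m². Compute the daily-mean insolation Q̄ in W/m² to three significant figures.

Solar declination: sin δ = sin ε · sin L_s = sin 23.44° × sin 305.6° = -0.32344, so δ = -18.871°.
cos h₀ = −tan(+59.8°) tan(-18.871°) = 0.5873, h₀ = 0.9431 rad.
Bracket: h₀ sin ϕ sin δ + cos ϕ cos δ sin h₀ = 0.9431×0.86427×-0.32344 + 0.50302×0.94625×0.80937 = -0.263634 + 0.385246 = 0.121612.
Q̄ = (S_0/π) × [bracket] = (1361/π) × 0.121612 = 52.68 W/m².

Q̄ ≈ 52.7 W/m²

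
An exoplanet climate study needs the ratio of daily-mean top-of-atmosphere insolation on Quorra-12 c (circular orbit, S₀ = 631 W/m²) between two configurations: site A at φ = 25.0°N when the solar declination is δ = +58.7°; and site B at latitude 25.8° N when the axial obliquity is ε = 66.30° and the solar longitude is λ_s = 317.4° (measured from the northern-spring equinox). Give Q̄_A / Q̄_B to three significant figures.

— Configuration A (φ=+25.0°):
cos H₀ = −tan(+25.0°) tan(+58.700°) = -0.7669, H₀ = 2.4449 rad.
Bracket: H₀ sin φ sin δ + cos φ cos δ sin H₀ = 2.4449×0.42262×0.85446 + 0.90631×0.51952×0.64172 = 0.882882 + 0.302151 = 1.185033.
Q̄ = (S₀/π) × [bracket] = (631/π) × 1.185033 = 238.02 W/m².
— Configuration B (φ=+25.8°):
Solar declination: sin δ = sin ε · sin λ_s = sin 66.30° × sin 317.4° = -0.61979, so δ = -38.301°.
cos H₀ = −tan(+25.8°) tan(-38.301°) = 0.3818, H₀ = 1.1791 rad.
Bracket: H₀ sin φ sin δ + cos φ cos δ sin H₀ = 1.1791×0.43523×-0.61979 + 0.90032×0.78477×0.92425 = -0.318064 + 0.653023 = 0.334959.
Q̄ = (S₀/π) × [bracket] = (631/π) × 0.334959 = 67.278 W/m².
Ratio Q̄_A / Q̄_B = 238.02 / 67.278 = 3.538.

Q̄_A / Q̄_B ≈ 3.54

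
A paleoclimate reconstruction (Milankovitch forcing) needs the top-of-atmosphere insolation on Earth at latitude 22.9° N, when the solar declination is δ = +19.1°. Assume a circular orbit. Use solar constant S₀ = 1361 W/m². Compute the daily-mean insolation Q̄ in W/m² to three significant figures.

cos H₀ = −tan(+22.9°) tan(+19.100°) = -0.1463, H₀ = 1.7176 rad.
Bracket: H₀ sin φ sin δ + cos φ cos δ sin H₀ = 1.7176×0.38912×0.32722 + 0.92119×0.94495×0.98924 = 0.218698 + 0.861112 = 1.079810.
Q̄ = (S₀/π) × [bracket] = (1361/π) × 1.079810 = 467.8 W/m².

Q̄ ≈ 468 W/m²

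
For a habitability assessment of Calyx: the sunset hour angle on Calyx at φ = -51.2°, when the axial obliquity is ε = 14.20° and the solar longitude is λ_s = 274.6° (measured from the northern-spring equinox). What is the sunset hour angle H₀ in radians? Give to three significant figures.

H₀ = 1.89 rad

Solar declination: sin δ = sin ε · sin λ_s = sin 14.20° × sin 274.6° = -0.24452, so δ = -14.153°.
cos H₀ = −tan φ · tan δ = −tan(-51.2°) × tan(-14.153°) = -0.3136, so H₀ = 1.8898 rad = 108.28°.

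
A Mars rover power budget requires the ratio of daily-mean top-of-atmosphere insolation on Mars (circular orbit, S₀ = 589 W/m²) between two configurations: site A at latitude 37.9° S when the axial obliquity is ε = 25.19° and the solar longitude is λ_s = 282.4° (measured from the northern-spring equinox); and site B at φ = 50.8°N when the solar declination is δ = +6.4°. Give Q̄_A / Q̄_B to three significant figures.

— Configuration A (φ=-37.9°):
Solar declination: sin δ = sin ε · sin λ_s = sin 25.19° × sin 282.4° = -0.41569, so δ = -24.563°.
cos H₀ = −tan(-37.9°) tan(-24.563°) = -0.3558, H₀ = 1.9346 rad.
Bracket: H₀ sin φ sin δ + cos φ cos δ sin H₀ = 1.9346×-0.61429×-0.41569 + 0.78908×0.90951×0.93456 = 0.494008 + 0.670711 = 1.164719.
Q̄ = (S₀/π) × [bracket] = (589/π) × 1.164719 = 218.37 W/m².
— Configuration B (φ=+50.8°):
cos H₀ = −tan(+50.8°) tan(+6.400°) = -0.1375, H₀ = 1.7088 rad.
Bracket: H₀ sin φ sin δ + cos φ cos δ sin H₀ = 1.7088×0.77494×0.11147 + 0.63203×0.99377×0.99050 = 0.147611 + 0.622126 = 0.769737.
Q̄ = (S₀/π) × [bracket] = (589/π) × 0.769737 = 144.31 W/m².
Ratio Q̄_A / Q̄_B = 218.37 / 144.31 = 1.513.

Q̄_A / Q̄_B ≈ 1.51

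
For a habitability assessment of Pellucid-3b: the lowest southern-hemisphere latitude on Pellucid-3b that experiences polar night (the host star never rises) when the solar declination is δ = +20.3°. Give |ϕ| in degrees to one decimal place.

Polar night requires cos h₀ = −tan ϕ tan δ ≥ 1, i.e. tan ϕ tan δ ≤ −1.
The boundary is |tan ϕ| · |tan δ| = 1, so |ϕ| = 90° − |δ| = 90° − 20.3° = 69.7° in the southern hemisphere.

|ϕ| = 69.7°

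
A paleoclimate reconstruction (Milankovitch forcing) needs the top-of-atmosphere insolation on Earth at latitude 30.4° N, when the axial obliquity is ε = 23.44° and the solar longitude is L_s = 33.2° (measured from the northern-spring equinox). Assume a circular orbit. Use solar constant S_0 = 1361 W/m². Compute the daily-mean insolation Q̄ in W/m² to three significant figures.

Q̄ ≈ 443 W/m²

Solar declination: sin δ = sin ε · sin L_s = sin 23.44° × sin 33.2° = 0.21781, so δ = +12.581°.
cos h₀ = −tan(+30.4°) tan(+12.581°) = -0.1309, h₀ = 1.7021 rad.
Bracket: h₀ sin ϕ sin δ + cos ϕ cos δ sin h₀ = 1.7021×0.50603×0.21781 + 0.86251×0.97599×0.99139 = 0.187603 + 0.834553 = 1.022156.
Q̄ = (S_0/π) × [bracket] = (1361/π) × 1.022156 = 442.8 W/m².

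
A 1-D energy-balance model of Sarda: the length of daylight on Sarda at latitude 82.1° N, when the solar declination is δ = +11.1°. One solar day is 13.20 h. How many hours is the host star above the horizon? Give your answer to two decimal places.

Sunrise equation: cos H₀ = −tan φ · tan δ = -1.4139 ≤ −1, so the host star never sets (polar day) and H₀ = π.
Daylight = 2H₀/(2π) × 13.20 h = (3.1416/π) × 13.20 = 13.20 h.

13.20 h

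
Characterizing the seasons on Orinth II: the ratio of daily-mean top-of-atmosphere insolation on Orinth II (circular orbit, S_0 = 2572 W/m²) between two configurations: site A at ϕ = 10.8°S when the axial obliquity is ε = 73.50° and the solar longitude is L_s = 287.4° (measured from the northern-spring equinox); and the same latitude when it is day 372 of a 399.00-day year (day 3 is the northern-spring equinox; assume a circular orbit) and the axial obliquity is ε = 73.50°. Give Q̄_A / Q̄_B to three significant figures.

Q̄_A / Q̄_B ≈ 0.692

— Configuration A (ϕ=-10.8°):
Solar declination: sin δ = sin ε · sin L_s = sin 73.50° × sin 287.4° = -0.91494, so δ = -66.198°.
cos h₀ = −tan(-10.8°) tan(-66.198°) = -0.4325, h₀ = 2.0180 rad.
Bracket: h₀ sin ϕ sin δ + cos ϕ cos δ sin h₀ = 2.0180×-0.18738×-0.91494 + 0.98229×0.40358×0.90165 = 0.345969 + 0.357443 = 0.703412.
Q̄ = (S_0/π) × [bracket] = (2572/π) × 0.703412 = 575.88 W/m².
— Configuration B (ϕ=-10.8°):
Solar longitude: L_s = 360° × (372 − 3)/399.00 = 332.932°.
sin δ = sin 73.50° × sin 332.932° = -0.43630, so δ = -25.868°.
cos h₀ = −tan(-10.8°) tan(-25.868°) = -0.0925, h₀ = 1.6634 rad.
Bracket: h₀ sin ϕ sin δ + cos ϕ cos δ sin h₀ = 1.6634×-0.18738×-0.43630 + 0.98229×0.89980×0.99571 = 0.135989 + 0.880073 = 1.016062.
Q̄ = (S_0/π) × [bracket] = (2572/π) × 1.016062 = 831.84 W/m².
Ratio Q̄_A / Q̄_B = 575.88 / 831.84 = 0.6923.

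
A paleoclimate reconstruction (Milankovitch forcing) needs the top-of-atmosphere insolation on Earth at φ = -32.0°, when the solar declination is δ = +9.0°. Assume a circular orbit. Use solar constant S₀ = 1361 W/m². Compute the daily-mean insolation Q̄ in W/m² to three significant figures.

Q̄ ≈ 308 W/m²

cos H₀ = −tan(-32.0°) tan(+9.000°) = 0.0990, H₀ = 1.4717 rad.
Bracket: H₀ sin φ sin δ + cos φ cos δ sin H₀ = 1.4717×-0.52992×0.15643 + 0.84805×0.98769×0.99509 = -0.121997 + 0.833498 = 0.711501.
Q̄ = (S₀/π) × [bracket] = (1361/π) × 0.711501 = 308.2 W/m².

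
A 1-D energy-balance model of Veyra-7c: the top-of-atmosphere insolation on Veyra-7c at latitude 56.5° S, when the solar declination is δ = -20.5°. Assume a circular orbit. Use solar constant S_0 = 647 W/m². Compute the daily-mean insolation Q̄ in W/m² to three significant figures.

cos h₀ = −tan(-56.5°) tan(-20.500°) = -0.5649, h₀ = 2.1711 rad.
Bracket: h₀ sin ϕ sin δ + cos ϕ cos δ sin h₀ = 2.1711×-0.83389×-0.35021 + 0.55194×0.93667×0.82517 = 0.634041 + 0.426601 = 1.060642.
Q̄ = (S_0/π) × [bracket] = (647/π) × 1.060642 = 218.4 W/m².

Q̄ ≈ 218 W/m²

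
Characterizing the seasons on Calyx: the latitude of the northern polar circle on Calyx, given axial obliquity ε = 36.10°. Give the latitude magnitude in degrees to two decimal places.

53.90°

The polar circle is the lowest latitude that experiences at least one full rotation of continuous daylight at the northern-summer solstice; it lies at |φ| = 90° − ε = 90° − 36.10° = 53.90°.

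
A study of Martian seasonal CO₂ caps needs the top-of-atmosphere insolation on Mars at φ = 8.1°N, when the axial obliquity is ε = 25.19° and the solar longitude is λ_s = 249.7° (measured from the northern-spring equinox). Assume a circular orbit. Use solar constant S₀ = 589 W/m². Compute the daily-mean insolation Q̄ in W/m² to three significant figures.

Q̄ ≈ 154 W/m²

Solar declination: sin δ = sin ε · sin λ_s = sin 25.19° × sin 249.7° = -0.39919, so δ = -23.527°.
cos H₀ = −tan(+8.1°) tan(-23.527°) = 0.0620, H₀ = 1.5088 rad.
Bracket: H₀ sin φ sin δ + cos φ cos δ sin H₀ = 1.5088×0.14090×-0.39919 + 0.99002×0.91687×0.99808 = -0.084864 + 0.905977 = 0.821113.
Q̄ = (S₀/π) × [bracket] = (589/π) × 0.821113 = 153.9 W/m².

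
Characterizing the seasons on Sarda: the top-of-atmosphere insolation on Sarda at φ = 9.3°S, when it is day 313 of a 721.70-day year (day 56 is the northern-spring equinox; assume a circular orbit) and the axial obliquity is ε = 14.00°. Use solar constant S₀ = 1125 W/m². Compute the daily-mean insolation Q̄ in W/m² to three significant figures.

Q̄ ≈ 330 W/m²

Solar longitude: λ_s = 360° × (313 − 56)/721.70 = 128.197°.
sin δ = sin 14.00° × sin 128.197° = 0.19012, so δ = +10.960°.
cos H₀ = −tan(-9.3°) tan(+10.960°) = 0.0317, H₀ = 1.5391 rad.
Bracket: H₀ sin φ sin δ + cos φ cos δ sin H₀ = 1.5391×-0.16160×0.19012 + 0.98686×0.98176×0.99950 = -0.047286 + 0.968375 = 0.921089.
Q̄ = (S₀/π) × [bracket] = (1125/π) × 0.921089 = 329.8 W/m².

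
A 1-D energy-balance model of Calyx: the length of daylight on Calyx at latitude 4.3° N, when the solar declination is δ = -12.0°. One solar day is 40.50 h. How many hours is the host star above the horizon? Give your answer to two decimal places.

20.04 h

cos h₀ = −tan ϕ · tan δ = −tan(+4.3°) × tan(-12.000°) = 0.0160, so h₀ = 1.5548 rad = 89.08°.
Daylight = 2h₀/(2π) × 40.50 h = (1.5548/π) × 40.50 = 20.04 h.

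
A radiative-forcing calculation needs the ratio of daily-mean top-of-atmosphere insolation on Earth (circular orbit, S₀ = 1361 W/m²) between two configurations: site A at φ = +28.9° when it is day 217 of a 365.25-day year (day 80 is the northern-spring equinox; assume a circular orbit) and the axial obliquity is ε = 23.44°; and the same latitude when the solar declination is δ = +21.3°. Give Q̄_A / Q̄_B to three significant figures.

Q̄_A / Q̄_B ≈ 0.959

— Configuration A (φ=+28.9°):
Solar longitude: λ_s = 360° × (217 − 80)/365.25 = 135.031°.
sin δ = sin 23.44° × sin 135.031° = 0.28113, so δ = +16.328°.
cos H₀ = −tan(+28.9°) tan(+16.328°) = -0.1617, H₀ = 1.7332 rad.
Bracket: H₀ sin φ sin δ + cos φ cos δ sin H₀ = 1.7332×0.48328×0.28113 + 0.87546×0.95967×0.98684 = 0.235480 + 0.829096 = 1.064576.
Q̄ = (S₀/π) × [bracket] = (1361/π) × 1.064576 = 461.20 W/m².
— Configuration B (φ=+28.9°):
cos H₀ = −tan(+28.9°) tan(+21.300°) = -0.2152, H₀ = 1.7877 rad.
Bracket: H₀ sin φ sin δ + cos φ cos δ sin H₀ = 1.7877×0.48328×0.36325 + 0.87546×0.93169×0.97656 = 0.313833 + 0.796538 = 1.110371.
Q̄ = (S₀/π) × [bracket] = (1361/π) × 1.110371 = 481.03 W/m².
Ratio Q̄_A / Q̄_B = 461.20 / 481.03 = 0.9588.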